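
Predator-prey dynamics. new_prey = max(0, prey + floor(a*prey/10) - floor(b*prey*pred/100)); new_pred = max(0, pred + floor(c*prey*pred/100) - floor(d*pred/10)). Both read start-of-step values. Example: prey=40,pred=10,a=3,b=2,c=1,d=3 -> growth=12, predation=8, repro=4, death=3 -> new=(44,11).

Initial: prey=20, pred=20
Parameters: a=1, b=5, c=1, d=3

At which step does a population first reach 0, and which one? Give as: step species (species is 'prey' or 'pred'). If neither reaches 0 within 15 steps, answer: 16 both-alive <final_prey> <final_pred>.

Step 1: prey: 20+2-20=2; pred: 20+4-6=18
Step 2: prey: 2+0-1=1; pred: 18+0-5=13
Step 3: prey: 1+0-0=1; pred: 13+0-3=10
Step 4: prey: 1+0-0=1; pred: 10+0-3=7
Step 5: prey: 1+0-0=1; pred: 7+0-2=5
Step 6: prey: 1+0-0=1; pred: 5+0-1=4
Step 7: prey: 1+0-0=1; pred: 4+0-1=3
Step 8: prey: 1+0-0=1; pred: 3+0-0=3
Steps 9-15: state stable at prey=1, pred=3 (no change)
No extinction within 15 steps

Answer: 16 both-alive 1 3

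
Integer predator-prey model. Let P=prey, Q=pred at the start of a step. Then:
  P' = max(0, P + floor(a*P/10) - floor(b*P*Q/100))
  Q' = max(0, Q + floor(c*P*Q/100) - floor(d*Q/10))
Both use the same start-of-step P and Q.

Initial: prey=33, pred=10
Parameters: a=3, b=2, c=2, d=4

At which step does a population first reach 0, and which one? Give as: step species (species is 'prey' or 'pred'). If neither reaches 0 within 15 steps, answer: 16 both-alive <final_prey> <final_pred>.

Step 1: prey: 33+9-6=36; pred: 10+6-4=12
Step 2: prey: 36+10-8=38; pred: 12+8-4=16
Step 3: prey: 38+11-12=37; pred: 16+12-6=22
Step 4: prey: 37+11-16=32; pred: 22+16-8=30
Step 5: prey: 32+9-19=22; pred: 30+19-12=37
Step 6: prey: 22+6-16=12; pred: 37+16-14=39
Step 7: prey: 12+3-9=6; pred: 39+9-15=33
Step 8: prey: 6+1-3=4; pred: 33+3-13=23
Step 9: prey: 4+1-1=4; pred: 23+1-9=15
Step 10: prey: 4+1-1=4; pred: 15+1-6=10
Step 11: prey: 4+1-0=5; pred: 10+0-4=6
Step 12: prey: 5+1-0=6; pred: 6+0-2=4
Step 13: prey: 6+1-0=7; pred: 4+0-1=3
Step 14: prey: 7+2-0=9; pred: 3+0-1=2
Step 15: prey: 9+2-0=11; pred: 2+0-0=2
No extinction within 15 steps

Answer: 16 both-alive 11 2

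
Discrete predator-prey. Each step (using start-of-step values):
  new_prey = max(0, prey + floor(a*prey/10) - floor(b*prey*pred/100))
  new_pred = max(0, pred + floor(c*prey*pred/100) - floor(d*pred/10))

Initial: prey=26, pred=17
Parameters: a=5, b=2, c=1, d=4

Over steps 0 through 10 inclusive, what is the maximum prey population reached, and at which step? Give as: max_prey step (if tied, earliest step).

Answer: 97 7

Derivation:
Step 1: prey: 26+13-8=31; pred: 17+4-6=15
Step 2: prey: 31+15-9=37; pred: 15+4-6=13
Step 3: prey: 37+18-9=46; pred: 13+4-5=12
Step 4: prey: 46+23-11=58; pred: 12+5-4=13
Step 5: prey: 58+29-15=72; pred: 13+7-5=15
Step 6: prey: 72+36-21=87; pred: 15+10-6=19
Step 7: prey: 87+43-33=97; pred: 19+16-7=28
Step 8: prey: 97+48-54=91; pred: 28+27-11=44
Step 9: prey: 91+45-80=56; pred: 44+40-17=67
Step 10: prey: 56+28-75=9; pred: 67+37-26=78
Max prey = 97 at step 7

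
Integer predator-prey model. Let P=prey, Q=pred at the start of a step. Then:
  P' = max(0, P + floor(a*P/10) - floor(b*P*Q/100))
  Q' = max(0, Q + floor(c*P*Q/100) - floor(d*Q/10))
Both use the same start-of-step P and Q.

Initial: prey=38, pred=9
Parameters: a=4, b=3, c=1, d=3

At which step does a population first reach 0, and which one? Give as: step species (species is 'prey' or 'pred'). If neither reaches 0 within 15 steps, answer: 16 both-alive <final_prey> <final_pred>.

Answer: 16 both-alive 13 5

Derivation:
Step 1: prey: 38+15-10=43; pred: 9+3-2=10
Step 2: prey: 43+17-12=48; pred: 10+4-3=11
Step 3: prey: 48+19-15=52; pred: 11+5-3=13
Step 4: prey: 52+20-20=52; pred: 13+6-3=16
Step 5: prey: 52+20-24=48; pred: 16+8-4=20
Step 6: prey: 48+19-28=39; pred: 20+9-6=23
Step 7: prey: 39+15-26=28; pred: 23+8-6=25
Step 8: prey: 28+11-21=18; pred: 25+7-7=25
Step 9: prey: 18+7-13=12; pred: 25+4-7=22
Step 10: prey: 12+4-7=9; pred: 22+2-6=18
Step 11: prey: 9+3-4=8; pred: 18+1-5=14
Step 12: prey: 8+3-3=8; pred: 14+1-4=11
Step 13: prey: 8+3-2=9; pred: 11+0-3=8
Step 14: prey: 9+3-2=10; pred: 8+0-2=6
Step 15: prey: 10+4-1=13; pred: 6+0-1=5
No extinction within 15 steps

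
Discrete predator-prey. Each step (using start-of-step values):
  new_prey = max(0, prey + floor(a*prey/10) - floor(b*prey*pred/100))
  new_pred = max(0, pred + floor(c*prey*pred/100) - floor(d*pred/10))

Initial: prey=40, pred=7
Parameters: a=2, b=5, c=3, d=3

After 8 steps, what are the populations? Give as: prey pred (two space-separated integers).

Step 1: prey: 40+8-14=34; pred: 7+8-2=13
Step 2: prey: 34+6-22=18; pred: 13+13-3=23
Step 3: prey: 18+3-20=1; pred: 23+12-6=29
Step 4: prey: 1+0-1=0; pred: 29+0-8=21
Step 5: prey: 0+0-0=0; pred: 21+0-6=15
Step 6: prey: 0+0-0=0; pred: 15+0-4=11
Step 7: prey: 0+0-0=0; pred: 11+0-3=8
Step 8: prey: 0+0-0=0; pred: 8+0-2=6

Answer: 0 6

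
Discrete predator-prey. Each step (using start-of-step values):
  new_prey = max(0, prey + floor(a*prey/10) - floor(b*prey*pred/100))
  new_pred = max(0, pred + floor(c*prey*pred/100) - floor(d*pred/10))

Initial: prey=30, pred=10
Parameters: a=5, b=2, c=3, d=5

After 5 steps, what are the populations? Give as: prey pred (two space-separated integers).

Answer: 0 126

Derivation:
Step 1: prey: 30+15-6=39; pred: 10+9-5=14
Step 2: prey: 39+19-10=48; pred: 14+16-7=23
Step 3: prey: 48+24-22=50; pred: 23+33-11=45
Step 4: prey: 50+25-45=30; pred: 45+67-22=90
Step 5: prey: 30+15-54=0; pred: 90+81-45=126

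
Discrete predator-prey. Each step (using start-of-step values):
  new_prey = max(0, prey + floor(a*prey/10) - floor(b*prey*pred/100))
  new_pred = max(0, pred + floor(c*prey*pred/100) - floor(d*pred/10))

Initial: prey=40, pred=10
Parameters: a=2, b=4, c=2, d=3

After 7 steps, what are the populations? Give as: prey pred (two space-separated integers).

Step 1: prey: 40+8-16=32; pred: 10+8-3=15
Step 2: prey: 32+6-19=19; pred: 15+9-4=20
Step 3: prey: 19+3-15=7; pred: 20+7-6=21
Step 4: prey: 7+1-5=3; pred: 21+2-6=17
Step 5: prey: 3+0-2=1; pred: 17+1-5=13
Step 6: prey: 1+0-0=1; pred: 13+0-3=10
Step 7: prey: 1+0-0=1; pred: 10+0-3=7

Answer: 1 7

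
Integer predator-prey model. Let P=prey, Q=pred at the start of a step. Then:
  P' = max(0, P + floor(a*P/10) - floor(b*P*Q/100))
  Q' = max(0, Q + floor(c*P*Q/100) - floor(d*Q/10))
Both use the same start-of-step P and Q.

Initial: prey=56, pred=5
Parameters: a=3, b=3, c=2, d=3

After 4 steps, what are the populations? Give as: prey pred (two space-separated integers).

Answer: 11 62

Derivation:
Step 1: prey: 56+16-8=64; pred: 5+5-1=9
Step 2: prey: 64+19-17=66; pred: 9+11-2=18
Step 3: prey: 66+19-35=50; pred: 18+23-5=36
Step 4: prey: 50+15-54=11; pred: 36+36-10=62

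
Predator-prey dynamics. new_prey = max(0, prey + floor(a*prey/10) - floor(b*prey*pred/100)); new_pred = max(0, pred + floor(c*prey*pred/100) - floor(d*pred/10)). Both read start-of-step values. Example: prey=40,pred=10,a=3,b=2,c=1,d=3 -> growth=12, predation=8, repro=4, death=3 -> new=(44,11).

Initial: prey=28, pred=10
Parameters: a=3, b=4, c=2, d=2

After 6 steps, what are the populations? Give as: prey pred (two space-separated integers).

Answer: 1 16

Derivation:
Step 1: prey: 28+8-11=25; pred: 10+5-2=13
Step 2: prey: 25+7-13=19; pred: 13+6-2=17
Step 3: prey: 19+5-12=12; pred: 17+6-3=20
Step 4: prey: 12+3-9=6; pred: 20+4-4=20
Step 5: prey: 6+1-4=3; pred: 20+2-4=18
Step 6: prey: 3+0-2=1; pred: 18+1-3=16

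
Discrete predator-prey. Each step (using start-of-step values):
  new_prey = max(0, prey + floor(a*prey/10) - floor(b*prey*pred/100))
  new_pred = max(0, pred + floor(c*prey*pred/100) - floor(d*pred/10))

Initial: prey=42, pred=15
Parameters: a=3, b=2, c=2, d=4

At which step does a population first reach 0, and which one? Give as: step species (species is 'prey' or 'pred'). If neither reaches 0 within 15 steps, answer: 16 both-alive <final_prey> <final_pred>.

Answer: 16 both-alive 2 2

Derivation:
Step 1: prey: 42+12-12=42; pred: 15+12-6=21
Step 2: prey: 42+12-17=37; pred: 21+17-8=30
Step 3: prey: 37+11-22=26; pred: 30+22-12=40
Step 4: prey: 26+7-20=13; pred: 40+20-16=44
Step 5: prey: 13+3-11=5; pred: 44+11-17=38
Step 6: prey: 5+1-3=3; pred: 38+3-15=26
Step 7: prey: 3+0-1=2; pred: 26+1-10=17
Step 8: prey: 2+0-0=2; pred: 17+0-6=11
Step 9: prey: 2+0-0=2; pred: 11+0-4=7
Step 10: prey: 2+0-0=2; pred: 7+0-2=5
Step 11: prey: 2+0-0=2; pred: 5+0-2=3
Step 12: prey: 2+0-0=2; pred: 3+0-1=2
Step 13: prey: 2+0-0=2; pred: 2+0-0=2
Steps 14-15: state stable at prey=2, pred=2 (no change)
No extinction within 15 steps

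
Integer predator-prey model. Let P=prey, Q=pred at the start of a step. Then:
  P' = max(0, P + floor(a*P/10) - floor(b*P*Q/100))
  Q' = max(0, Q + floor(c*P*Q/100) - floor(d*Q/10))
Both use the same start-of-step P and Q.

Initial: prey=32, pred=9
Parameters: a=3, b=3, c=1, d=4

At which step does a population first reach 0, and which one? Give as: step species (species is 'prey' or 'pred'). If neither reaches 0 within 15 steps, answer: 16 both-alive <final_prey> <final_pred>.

Step 1: prey: 32+9-8=33; pred: 9+2-3=8
Step 2: prey: 33+9-7=35; pred: 8+2-3=7
Step 3: prey: 35+10-7=38; pred: 7+2-2=7
Step 4: prey: 38+11-7=42; pred: 7+2-2=7
Step 5: prey: 42+12-8=46; pred: 7+2-2=7
Step 6: prey: 46+13-9=50; pred: 7+3-2=8
Step 7: prey: 50+15-12=53; pred: 8+4-3=9
Step 8: prey: 53+15-14=54; pred: 9+4-3=10
Step 9: prey: 54+16-16=54; pred: 10+5-4=11
Step 10: prey: 54+16-17=53; pred: 11+5-4=12
Step 11: prey: 53+15-19=49; pred: 12+6-4=14
Step 12: prey: 49+14-20=43; pred: 14+6-5=15
Step 13: prey: 43+12-19=36; pred: 15+6-6=15
Step 14: prey: 36+10-16=30; pred: 15+5-6=14
Step 15: prey: 30+9-12=27; pred: 14+4-5=13
No extinction within 15 steps

Answer: 16 both-alive 27 13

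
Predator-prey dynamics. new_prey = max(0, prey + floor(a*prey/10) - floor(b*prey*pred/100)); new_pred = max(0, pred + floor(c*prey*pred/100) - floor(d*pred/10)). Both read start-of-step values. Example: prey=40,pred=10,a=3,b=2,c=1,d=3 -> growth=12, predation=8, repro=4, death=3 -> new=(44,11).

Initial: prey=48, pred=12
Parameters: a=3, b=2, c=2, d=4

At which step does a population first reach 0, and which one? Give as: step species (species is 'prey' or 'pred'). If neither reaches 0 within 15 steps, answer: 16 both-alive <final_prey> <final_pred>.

Step 1: prey: 48+14-11=51; pred: 12+11-4=19
Step 2: prey: 51+15-19=47; pred: 19+19-7=31
Step 3: prey: 47+14-29=32; pred: 31+29-12=48
Step 4: prey: 32+9-30=11; pred: 48+30-19=59
Step 5: prey: 11+3-12=2; pred: 59+12-23=48
Step 6: prey: 2+0-1=1; pred: 48+1-19=30
Step 7: prey: 1+0-0=1; pred: 30+0-12=18
Step 8: prey: 1+0-0=1; pred: 18+0-7=11
Step 9: prey: 1+0-0=1; pred: 11+0-4=7
Step 10: prey: 1+0-0=1; pred: 7+0-2=5
Step 11: prey: 1+0-0=1; pred: 5+0-2=3
Step 12: prey: 1+0-0=1; pred: 3+0-1=2
Step 13: prey: 1+0-0=1; pred: 2+0-0=2
Steps 14-15: state stable at prey=1, pred=2 (no change)
No extinction within 15 steps

Answer: 16 both-alive 1 2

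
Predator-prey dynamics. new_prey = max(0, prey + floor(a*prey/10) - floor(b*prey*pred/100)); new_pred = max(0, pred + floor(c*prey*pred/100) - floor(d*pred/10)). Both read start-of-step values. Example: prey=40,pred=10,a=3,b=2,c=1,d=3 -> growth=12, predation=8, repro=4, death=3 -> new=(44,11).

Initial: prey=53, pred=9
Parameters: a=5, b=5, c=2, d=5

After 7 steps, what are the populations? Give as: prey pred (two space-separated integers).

Answer: 0 4

Derivation:
Step 1: prey: 53+26-23=56; pred: 9+9-4=14
Step 2: prey: 56+28-39=45; pred: 14+15-7=22
Step 3: prey: 45+22-49=18; pred: 22+19-11=30
Step 4: prey: 18+9-27=0; pred: 30+10-15=25
Step 5: prey: 0+0-0=0; pred: 25+0-12=13
Step 6: prey: 0+0-0=0; pred: 13+0-6=7
Step 7: prey: 0+0-0=0; pred: 7+0-3=4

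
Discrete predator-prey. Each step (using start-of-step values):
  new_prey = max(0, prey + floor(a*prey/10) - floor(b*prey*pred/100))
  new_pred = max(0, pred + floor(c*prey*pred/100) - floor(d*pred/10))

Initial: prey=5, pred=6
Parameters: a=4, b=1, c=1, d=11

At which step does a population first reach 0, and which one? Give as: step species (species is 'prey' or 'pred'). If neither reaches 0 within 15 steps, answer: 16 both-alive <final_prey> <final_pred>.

Answer: 1 pred

Derivation:
Step 1: prey: 5+2-0=7; pred: 6+0-6=0
First extinction: pred at step 1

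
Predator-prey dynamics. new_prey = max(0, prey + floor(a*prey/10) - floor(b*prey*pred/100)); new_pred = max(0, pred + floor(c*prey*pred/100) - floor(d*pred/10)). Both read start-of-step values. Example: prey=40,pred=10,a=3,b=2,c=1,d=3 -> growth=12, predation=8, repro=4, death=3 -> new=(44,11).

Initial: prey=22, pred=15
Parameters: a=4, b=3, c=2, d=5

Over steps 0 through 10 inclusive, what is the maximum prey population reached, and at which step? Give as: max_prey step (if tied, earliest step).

Answer: 39 9

Derivation:
Step 1: prey: 22+8-9=21; pred: 15+6-7=14
Step 2: prey: 21+8-8=21; pred: 14+5-7=12
Step 3: prey: 21+8-7=22; pred: 12+5-6=11
Step 4: prey: 22+8-7=23; pred: 11+4-5=10
Step 5: prey: 23+9-6=26; pred: 10+4-5=9
Step 6: prey: 26+10-7=29; pred: 9+4-4=9
Step 7: prey: 29+11-7=33; pred: 9+5-4=10
Step 8: prey: 33+13-9=37; pred: 10+6-5=11
Step 9: prey: 37+14-12=39; pred: 11+8-5=14
Step 10: prey: 39+15-16=38; pred: 14+10-7=17
Max prey = 39 at step 9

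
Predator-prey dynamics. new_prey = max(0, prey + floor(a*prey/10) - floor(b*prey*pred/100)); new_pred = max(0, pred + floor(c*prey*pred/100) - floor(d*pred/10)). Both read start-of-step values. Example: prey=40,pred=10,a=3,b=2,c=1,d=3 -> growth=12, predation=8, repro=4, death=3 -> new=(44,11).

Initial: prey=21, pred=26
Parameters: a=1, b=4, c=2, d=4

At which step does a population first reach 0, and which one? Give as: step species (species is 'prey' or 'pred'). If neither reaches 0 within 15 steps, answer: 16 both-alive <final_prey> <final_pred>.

Answer: 2 prey

Derivation:
Step 1: prey: 21+2-21=2; pred: 26+10-10=26
Step 2: prey: 2+0-2=0; pred: 26+1-10=17
First extinction: prey at step 2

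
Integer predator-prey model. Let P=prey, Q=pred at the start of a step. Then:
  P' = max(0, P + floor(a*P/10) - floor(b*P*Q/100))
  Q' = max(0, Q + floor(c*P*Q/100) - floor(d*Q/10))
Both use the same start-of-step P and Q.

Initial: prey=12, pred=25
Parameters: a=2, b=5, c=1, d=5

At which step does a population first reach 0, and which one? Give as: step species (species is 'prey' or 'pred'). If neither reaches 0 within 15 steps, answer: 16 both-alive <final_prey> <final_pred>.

Step 1: prey: 12+2-15=0; pred: 25+3-12=16
First extinction: prey at step 1

Answer: 1 prey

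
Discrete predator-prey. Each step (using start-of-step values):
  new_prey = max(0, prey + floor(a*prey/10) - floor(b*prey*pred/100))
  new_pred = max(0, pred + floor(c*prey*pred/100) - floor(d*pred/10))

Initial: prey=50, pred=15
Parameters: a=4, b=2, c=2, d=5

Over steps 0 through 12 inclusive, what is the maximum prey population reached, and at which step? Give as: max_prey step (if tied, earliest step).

Step 1: prey: 50+20-15=55; pred: 15+15-7=23
Step 2: prey: 55+22-25=52; pred: 23+25-11=37
Step 3: prey: 52+20-38=34; pred: 37+38-18=57
Step 4: prey: 34+13-38=9; pred: 57+38-28=67
Step 5: prey: 9+3-12=0; pred: 67+12-33=46
Step 6: prey: 0+0-0=0; pred: 46+0-23=23
Step 7: prey: 0+0-0=0; pred: 23+0-11=12
Step 8: prey: 0+0-0=0; pred: 12+0-6=6
Step 9: prey: 0+0-0=0; pred: 6+0-3=3
Step 10: prey: 0+0-0=0; pred: 3+0-1=2
Step 11: prey: 0+0-0=0; pred: 2+0-1=1
Step 12: prey: 0+0-0=0; pred: 1+0-0=1
Max prey = 55 at step 1

Answer: 55 1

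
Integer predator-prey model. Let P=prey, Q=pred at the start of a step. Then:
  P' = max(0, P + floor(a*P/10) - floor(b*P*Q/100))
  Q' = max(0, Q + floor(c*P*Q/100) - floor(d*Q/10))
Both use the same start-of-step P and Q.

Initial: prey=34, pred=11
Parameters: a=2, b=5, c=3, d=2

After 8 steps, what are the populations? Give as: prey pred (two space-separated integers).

Answer: 0 10

Derivation:
Step 1: prey: 34+6-18=22; pred: 11+11-2=20
Step 2: prey: 22+4-22=4; pred: 20+13-4=29
Step 3: prey: 4+0-5=0; pred: 29+3-5=27
Step 4: prey: 0+0-0=0; pred: 27+0-5=22
Step 5: prey: 0+0-0=0; pred: 22+0-4=18
Step 6: prey: 0+0-0=0; pred: 18+0-3=15
Step 7: prey: 0+0-0=0; pred: 15+0-3=12
Step 8: prey: 0+0-0=0; pred: 12+0-2=10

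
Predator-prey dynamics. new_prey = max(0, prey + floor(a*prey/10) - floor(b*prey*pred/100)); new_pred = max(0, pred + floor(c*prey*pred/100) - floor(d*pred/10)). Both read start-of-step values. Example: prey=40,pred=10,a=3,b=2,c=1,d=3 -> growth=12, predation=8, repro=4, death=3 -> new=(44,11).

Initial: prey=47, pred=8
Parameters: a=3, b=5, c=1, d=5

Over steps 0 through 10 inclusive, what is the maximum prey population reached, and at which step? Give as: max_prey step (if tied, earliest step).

Answer: 78 10

Derivation:
Step 1: prey: 47+14-18=43; pred: 8+3-4=7
Step 2: prey: 43+12-15=40; pred: 7+3-3=7
Step 3: prey: 40+12-14=38; pred: 7+2-3=6
Step 4: prey: 38+11-11=38; pred: 6+2-3=5
Step 5: prey: 38+11-9=40; pred: 5+1-2=4
Step 6: prey: 40+12-8=44; pred: 4+1-2=3
Step 7: prey: 44+13-6=51; pred: 3+1-1=3
Step 8: prey: 51+15-7=59; pred: 3+1-1=3
Step 9: prey: 59+17-8=68; pred: 3+1-1=3
Step 10: prey: 68+20-10=78; pred: 3+2-1=4
Max prey = 78 at step 10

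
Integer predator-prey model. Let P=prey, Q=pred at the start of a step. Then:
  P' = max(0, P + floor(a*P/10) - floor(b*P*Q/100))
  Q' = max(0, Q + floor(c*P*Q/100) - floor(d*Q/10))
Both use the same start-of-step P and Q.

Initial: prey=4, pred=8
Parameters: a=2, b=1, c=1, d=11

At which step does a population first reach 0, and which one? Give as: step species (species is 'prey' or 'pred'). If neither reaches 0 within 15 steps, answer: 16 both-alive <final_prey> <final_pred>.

Step 1: prey: 4+0-0=4; pred: 8+0-8=0
First extinction: pred at step 1

Answer: 1 pred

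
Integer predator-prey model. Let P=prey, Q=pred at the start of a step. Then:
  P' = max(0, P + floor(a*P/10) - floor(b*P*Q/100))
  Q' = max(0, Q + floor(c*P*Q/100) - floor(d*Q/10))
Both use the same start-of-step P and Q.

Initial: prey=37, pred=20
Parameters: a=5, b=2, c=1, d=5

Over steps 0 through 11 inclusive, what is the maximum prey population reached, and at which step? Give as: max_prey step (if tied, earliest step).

Step 1: prey: 37+18-14=41; pred: 20+7-10=17
Step 2: prey: 41+20-13=48; pred: 17+6-8=15
Step 3: prey: 48+24-14=58; pred: 15+7-7=15
Step 4: prey: 58+29-17=70; pred: 15+8-7=16
Step 5: prey: 70+35-22=83; pred: 16+11-8=19
Step 6: prey: 83+41-31=93; pred: 19+15-9=25
Step 7: prey: 93+46-46=93; pred: 25+23-12=36
Step 8: prey: 93+46-66=73; pred: 36+33-18=51
Step 9: prey: 73+36-74=35; pred: 51+37-25=63
Step 10: prey: 35+17-44=8; pred: 63+22-31=54
Step 11: prey: 8+4-8=4; pred: 54+4-27=31
Max prey = 93 at step 6

Answer: 93 6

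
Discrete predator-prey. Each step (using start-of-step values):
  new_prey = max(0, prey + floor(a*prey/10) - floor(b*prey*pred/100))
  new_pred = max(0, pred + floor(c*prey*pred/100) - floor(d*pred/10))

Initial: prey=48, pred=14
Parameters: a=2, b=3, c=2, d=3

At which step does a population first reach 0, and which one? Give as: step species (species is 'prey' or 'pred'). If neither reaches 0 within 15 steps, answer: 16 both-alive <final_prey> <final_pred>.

Step 1: prey: 48+9-20=37; pred: 14+13-4=23
Step 2: prey: 37+7-25=19; pred: 23+17-6=34
Step 3: prey: 19+3-19=3; pred: 34+12-10=36
Step 4: prey: 3+0-3=0; pred: 36+2-10=28
First extinction: prey at step 4

Answer: 4 prey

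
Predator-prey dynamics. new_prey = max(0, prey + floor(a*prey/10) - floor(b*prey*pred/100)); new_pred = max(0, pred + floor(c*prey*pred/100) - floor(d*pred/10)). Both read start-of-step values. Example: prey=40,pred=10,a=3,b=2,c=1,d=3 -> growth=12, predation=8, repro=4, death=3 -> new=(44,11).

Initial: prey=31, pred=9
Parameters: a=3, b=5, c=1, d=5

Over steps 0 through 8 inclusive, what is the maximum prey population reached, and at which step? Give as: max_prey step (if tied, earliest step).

Step 1: prey: 31+9-13=27; pred: 9+2-4=7
Step 2: prey: 27+8-9=26; pred: 7+1-3=5
Step 3: prey: 26+7-6=27; pred: 5+1-2=4
Step 4: prey: 27+8-5=30; pred: 4+1-2=3
Step 5: prey: 30+9-4=35; pred: 3+0-1=2
Step 6: prey: 35+10-3=42; pred: 2+0-1=1
Step 7: prey: 42+12-2=52; pred: 1+0-0=1
Step 8: prey: 52+15-2=65; pred: 1+0-0=1
Max prey = 65 at step 8

Answer: 65 8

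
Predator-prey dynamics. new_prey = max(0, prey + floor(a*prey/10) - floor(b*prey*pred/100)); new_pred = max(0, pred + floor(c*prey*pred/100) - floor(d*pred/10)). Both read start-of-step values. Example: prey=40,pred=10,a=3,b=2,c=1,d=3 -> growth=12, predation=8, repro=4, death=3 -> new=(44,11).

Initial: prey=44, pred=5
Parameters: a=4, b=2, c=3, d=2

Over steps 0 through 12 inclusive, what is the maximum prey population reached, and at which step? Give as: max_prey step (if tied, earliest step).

Step 1: prey: 44+17-4=57; pred: 5+6-1=10
Step 2: prey: 57+22-11=68; pred: 10+17-2=25
Step 3: prey: 68+27-34=61; pred: 25+51-5=71
Step 4: prey: 61+24-86=0; pred: 71+129-14=186
Step 5: prey: 0+0-0=0; pred: 186+0-37=149
Step 6: prey: 0+0-0=0; pred: 149+0-29=120
Step 7: prey: 0+0-0=0; pred: 120+0-24=96
Step 8: prey: 0+0-0=0; pred: 96+0-19=77
Step 9: prey: 0+0-0=0; pred: 77+0-15=62
Step 10: prey: 0+0-0=0; pred: 62+0-12=50
Step 11: prey: 0+0-0=0; pred: 50+0-10=40
Step 12: prey: 0+0-0=0; pred: 40+0-8=32
Max prey = 68 at step 2

Answer: 68 2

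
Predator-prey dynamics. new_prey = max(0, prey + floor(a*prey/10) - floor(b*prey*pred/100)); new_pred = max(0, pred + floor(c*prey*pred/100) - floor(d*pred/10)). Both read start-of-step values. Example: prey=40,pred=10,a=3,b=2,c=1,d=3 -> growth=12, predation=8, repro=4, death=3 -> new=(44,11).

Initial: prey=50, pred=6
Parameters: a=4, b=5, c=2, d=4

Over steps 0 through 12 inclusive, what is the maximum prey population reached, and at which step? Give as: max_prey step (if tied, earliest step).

Answer: 55 1

Derivation:
Step 1: prey: 50+20-15=55; pred: 6+6-2=10
Step 2: prey: 55+22-27=50; pred: 10+11-4=17
Step 3: prey: 50+20-42=28; pred: 17+17-6=28
Step 4: prey: 28+11-39=0; pred: 28+15-11=32
Step 5: prey: 0+0-0=0; pred: 32+0-12=20
Step 6: prey: 0+0-0=0; pred: 20+0-8=12
Step 7: prey: 0+0-0=0; pred: 12+0-4=8
Step 8: prey: 0+0-0=0; pred: 8+0-3=5
Step 9: prey: 0+0-0=0; pred: 5+0-2=3
Step 10: prey: 0+0-0=0; pred: 3+0-1=2
Step 11: prey: 0+0-0=0; pred: 2+0-0=2
Step 12: prey: 0+0-0=0; pred: 2+0-0=2
Max prey = 55 at step 1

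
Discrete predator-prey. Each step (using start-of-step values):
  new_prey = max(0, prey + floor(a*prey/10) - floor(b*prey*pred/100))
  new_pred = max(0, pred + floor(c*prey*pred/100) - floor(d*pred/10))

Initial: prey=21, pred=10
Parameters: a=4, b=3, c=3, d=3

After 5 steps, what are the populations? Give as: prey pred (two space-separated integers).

Step 1: prey: 21+8-6=23; pred: 10+6-3=13
Step 2: prey: 23+9-8=24; pred: 13+8-3=18
Step 3: prey: 24+9-12=21; pred: 18+12-5=25
Step 4: prey: 21+8-15=14; pred: 25+15-7=33
Step 5: prey: 14+5-13=6; pred: 33+13-9=37

Answer: 6 37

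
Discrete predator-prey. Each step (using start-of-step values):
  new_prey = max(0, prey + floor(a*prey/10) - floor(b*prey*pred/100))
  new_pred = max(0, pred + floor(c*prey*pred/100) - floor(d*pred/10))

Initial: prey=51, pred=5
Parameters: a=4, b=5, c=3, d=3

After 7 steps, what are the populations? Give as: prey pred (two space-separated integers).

Answer: 0 17

Derivation:
Step 1: prey: 51+20-12=59; pred: 5+7-1=11
Step 2: prey: 59+23-32=50; pred: 11+19-3=27
Step 3: prey: 50+20-67=3; pred: 27+40-8=59
Step 4: prey: 3+1-8=0; pred: 59+5-17=47
Step 5: prey: 0+0-0=0; pred: 47+0-14=33
Step 6: prey: 0+0-0=0; pred: 33+0-9=24
Step 7: prey: 0+0-0=0; pred: 24+0-7=17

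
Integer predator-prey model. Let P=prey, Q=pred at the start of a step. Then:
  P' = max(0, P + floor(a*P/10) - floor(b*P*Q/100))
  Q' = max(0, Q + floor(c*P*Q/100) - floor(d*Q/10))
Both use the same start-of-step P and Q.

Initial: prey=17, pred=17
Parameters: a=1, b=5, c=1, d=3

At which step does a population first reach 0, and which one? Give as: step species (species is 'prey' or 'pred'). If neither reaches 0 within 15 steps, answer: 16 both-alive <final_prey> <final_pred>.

Answer: 16 both-alive 1 3

Derivation:
Step 1: prey: 17+1-14=4; pred: 17+2-5=14
Step 2: prey: 4+0-2=2; pred: 14+0-4=10
Step 3: prey: 2+0-1=1; pred: 10+0-3=7
Step 4: prey: 1+0-0=1; pred: 7+0-2=5
Step 5: prey: 1+0-0=1; pred: 5+0-1=4
Step 6: prey: 1+0-0=1; pred: 4+0-1=3
Step 7: prey: 1+0-0=1; pred: 3+0-0=3
Steps 8-15: state stable at prey=1, pred=3 (no change)
No extinction within 15 steps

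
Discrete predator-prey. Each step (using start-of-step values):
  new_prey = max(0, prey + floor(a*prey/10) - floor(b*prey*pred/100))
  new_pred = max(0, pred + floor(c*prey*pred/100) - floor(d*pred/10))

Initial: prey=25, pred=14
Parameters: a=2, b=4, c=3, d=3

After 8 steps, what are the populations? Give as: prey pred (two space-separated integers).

Answer: 1 5

Derivation:
Step 1: prey: 25+5-14=16; pred: 14+10-4=20
Step 2: prey: 16+3-12=7; pred: 20+9-6=23
Step 3: prey: 7+1-6=2; pred: 23+4-6=21
Step 4: prey: 2+0-1=1; pred: 21+1-6=16
Step 5: prey: 1+0-0=1; pred: 16+0-4=12
Step 6: prey: 1+0-0=1; pred: 12+0-3=9
Step 7: prey: 1+0-0=1; pred: 9+0-2=7
Step 8: prey: 1+0-0=1; pred: 7+0-2=5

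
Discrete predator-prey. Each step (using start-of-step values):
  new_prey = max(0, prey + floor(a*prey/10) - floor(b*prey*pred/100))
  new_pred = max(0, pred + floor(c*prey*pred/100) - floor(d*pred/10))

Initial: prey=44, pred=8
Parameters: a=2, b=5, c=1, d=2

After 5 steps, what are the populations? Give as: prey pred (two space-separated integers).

Step 1: prey: 44+8-17=35; pred: 8+3-1=10
Step 2: prey: 35+7-17=25; pred: 10+3-2=11
Step 3: prey: 25+5-13=17; pred: 11+2-2=11
Step 4: prey: 17+3-9=11; pred: 11+1-2=10
Step 5: prey: 11+2-5=8; pred: 10+1-2=9

Answer: 8 9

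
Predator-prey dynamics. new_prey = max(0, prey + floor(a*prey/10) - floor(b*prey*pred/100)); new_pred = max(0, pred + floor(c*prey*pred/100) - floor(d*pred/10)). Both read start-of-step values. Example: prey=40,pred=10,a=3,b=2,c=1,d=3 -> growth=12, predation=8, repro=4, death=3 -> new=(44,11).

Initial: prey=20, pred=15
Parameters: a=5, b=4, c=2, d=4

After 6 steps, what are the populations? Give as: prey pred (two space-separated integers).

Answer: 18 10

Derivation:
Step 1: prey: 20+10-12=18; pred: 15+6-6=15
Step 2: prey: 18+9-10=17; pred: 15+5-6=14
Step 3: prey: 17+8-9=16; pred: 14+4-5=13
Step 4: prey: 16+8-8=16; pred: 13+4-5=12
Step 5: prey: 16+8-7=17; pred: 12+3-4=11
Step 6: prey: 17+8-7=18; pred: 11+3-4=10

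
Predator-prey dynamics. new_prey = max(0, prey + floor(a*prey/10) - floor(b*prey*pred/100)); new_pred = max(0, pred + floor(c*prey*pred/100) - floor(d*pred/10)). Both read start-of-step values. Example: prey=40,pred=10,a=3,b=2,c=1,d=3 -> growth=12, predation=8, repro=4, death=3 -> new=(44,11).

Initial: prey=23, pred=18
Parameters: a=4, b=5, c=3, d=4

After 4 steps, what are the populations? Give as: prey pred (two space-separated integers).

Step 1: prey: 23+9-20=12; pred: 18+12-7=23
Step 2: prey: 12+4-13=3; pred: 23+8-9=22
Step 3: prey: 3+1-3=1; pred: 22+1-8=15
Step 4: prey: 1+0-0=1; pred: 15+0-6=9

Answer: 1 9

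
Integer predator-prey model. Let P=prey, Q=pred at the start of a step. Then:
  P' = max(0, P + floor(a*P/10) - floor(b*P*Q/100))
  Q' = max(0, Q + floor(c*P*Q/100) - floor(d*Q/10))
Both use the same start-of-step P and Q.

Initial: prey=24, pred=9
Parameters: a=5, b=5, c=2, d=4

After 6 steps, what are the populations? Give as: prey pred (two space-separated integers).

Answer: 14 14

Derivation:
Step 1: prey: 24+12-10=26; pred: 9+4-3=10
Step 2: prey: 26+13-13=26; pred: 10+5-4=11
Step 3: prey: 26+13-14=25; pred: 11+5-4=12
Step 4: prey: 25+12-15=22; pred: 12+6-4=14
Step 5: prey: 22+11-15=18; pred: 14+6-5=15
Step 6: prey: 18+9-13=14; pred: 15+5-6=14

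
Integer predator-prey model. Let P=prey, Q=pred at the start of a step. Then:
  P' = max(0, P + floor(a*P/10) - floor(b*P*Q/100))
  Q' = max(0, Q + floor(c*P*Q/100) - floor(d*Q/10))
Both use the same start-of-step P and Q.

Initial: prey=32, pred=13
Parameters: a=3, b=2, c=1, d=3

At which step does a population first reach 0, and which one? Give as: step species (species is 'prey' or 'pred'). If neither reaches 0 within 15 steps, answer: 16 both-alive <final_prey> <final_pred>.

Step 1: prey: 32+9-8=33; pred: 13+4-3=14
Step 2: prey: 33+9-9=33; pred: 14+4-4=14
Steps 3-15: state stable at prey=33, pred=14 (no change)
No extinction within 15 steps

Answer: 16 both-alive 33 14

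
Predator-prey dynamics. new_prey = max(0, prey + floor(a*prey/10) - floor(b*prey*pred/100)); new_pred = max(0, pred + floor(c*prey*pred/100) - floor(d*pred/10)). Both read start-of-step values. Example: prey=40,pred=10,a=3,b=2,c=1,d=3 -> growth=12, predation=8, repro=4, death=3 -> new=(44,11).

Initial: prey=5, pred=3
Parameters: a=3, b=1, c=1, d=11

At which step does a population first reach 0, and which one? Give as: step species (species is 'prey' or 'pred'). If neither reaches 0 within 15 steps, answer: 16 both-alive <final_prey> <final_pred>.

Answer: 1 pred

Derivation:
Step 1: prey: 5+1-0=6; pred: 3+0-3=0
First extinction: pred at step 1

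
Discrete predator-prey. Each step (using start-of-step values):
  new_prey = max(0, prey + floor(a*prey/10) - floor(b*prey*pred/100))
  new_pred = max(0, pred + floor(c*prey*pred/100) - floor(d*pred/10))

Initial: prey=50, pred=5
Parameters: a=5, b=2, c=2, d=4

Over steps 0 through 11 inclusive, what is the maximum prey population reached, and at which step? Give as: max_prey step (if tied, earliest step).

Answer: 111 3

Derivation:
Step 1: prey: 50+25-5=70; pred: 5+5-2=8
Step 2: prey: 70+35-11=94; pred: 8+11-3=16
Step 3: prey: 94+47-30=111; pred: 16+30-6=40
Step 4: prey: 111+55-88=78; pred: 40+88-16=112
Step 5: prey: 78+39-174=0; pred: 112+174-44=242
Step 6: prey: 0+0-0=0; pred: 242+0-96=146
Step 7: prey: 0+0-0=0; pred: 146+0-58=88
Step 8: prey: 0+0-0=0; pred: 88+0-35=53
Step 9: prey: 0+0-0=0; pred: 53+0-21=32
Step 10: prey: 0+0-0=0; pred: 32+0-12=20
Step 11: prey: 0+0-0=0; pred: 20+0-8=12
Max prey = 111 at step 3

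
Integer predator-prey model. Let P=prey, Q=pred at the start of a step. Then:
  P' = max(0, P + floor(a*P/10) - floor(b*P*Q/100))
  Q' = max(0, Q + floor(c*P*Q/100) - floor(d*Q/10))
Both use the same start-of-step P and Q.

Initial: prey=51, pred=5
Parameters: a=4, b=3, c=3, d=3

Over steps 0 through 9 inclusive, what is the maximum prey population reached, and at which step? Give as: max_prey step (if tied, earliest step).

Answer: 68 2

Derivation:
Step 1: prey: 51+20-7=64; pred: 5+7-1=11
Step 2: prey: 64+25-21=68; pred: 11+21-3=29
Step 3: prey: 68+27-59=36; pred: 29+59-8=80
Step 4: prey: 36+14-86=0; pred: 80+86-24=142
Step 5: prey: 0+0-0=0; pred: 142+0-42=100
Step 6: prey: 0+0-0=0; pred: 100+0-30=70
Step 7: prey: 0+0-0=0; pred: 70+0-21=49
Step 8: prey: 0+0-0=0; pred: 49+0-14=35
Step 9: prey: 0+0-0=0; pred: 35+0-10=25
Max prey = 68 at step 2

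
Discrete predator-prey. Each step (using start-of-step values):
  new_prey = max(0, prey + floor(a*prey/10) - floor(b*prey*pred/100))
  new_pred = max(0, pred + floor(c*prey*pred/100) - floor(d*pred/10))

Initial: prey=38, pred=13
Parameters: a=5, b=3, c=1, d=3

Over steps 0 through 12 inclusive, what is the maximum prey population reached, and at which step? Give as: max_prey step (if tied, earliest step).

Answer: 47 3

Derivation:
Step 1: prey: 38+19-14=43; pred: 13+4-3=14
Step 2: prey: 43+21-18=46; pred: 14+6-4=16
Step 3: prey: 46+23-22=47; pred: 16+7-4=19
Step 4: prey: 47+23-26=44; pred: 19+8-5=22
Step 5: prey: 44+22-29=37; pred: 22+9-6=25
Step 6: prey: 37+18-27=28; pred: 25+9-7=27
Step 7: prey: 28+14-22=20; pred: 27+7-8=26
Step 8: prey: 20+10-15=15; pred: 26+5-7=24
Step 9: prey: 15+7-10=12; pred: 24+3-7=20
Step 10: prey: 12+6-7=11; pred: 20+2-6=16
Step 11: prey: 11+5-5=11; pred: 16+1-4=13
Step 12: prey: 11+5-4=12; pred: 13+1-3=11
Max prey = 47 at step 3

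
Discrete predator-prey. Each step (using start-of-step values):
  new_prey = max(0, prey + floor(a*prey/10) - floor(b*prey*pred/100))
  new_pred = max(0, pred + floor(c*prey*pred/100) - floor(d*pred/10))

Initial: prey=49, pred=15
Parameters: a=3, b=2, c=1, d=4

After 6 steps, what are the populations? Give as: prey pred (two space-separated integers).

Step 1: prey: 49+14-14=49; pred: 15+7-6=16
Step 2: prey: 49+14-15=48; pred: 16+7-6=17
Step 3: prey: 48+14-16=46; pred: 17+8-6=19
Step 4: prey: 46+13-17=42; pred: 19+8-7=20
Step 5: prey: 42+12-16=38; pred: 20+8-8=20
Step 6: prey: 38+11-15=34; pred: 20+7-8=19

Answer: 34 19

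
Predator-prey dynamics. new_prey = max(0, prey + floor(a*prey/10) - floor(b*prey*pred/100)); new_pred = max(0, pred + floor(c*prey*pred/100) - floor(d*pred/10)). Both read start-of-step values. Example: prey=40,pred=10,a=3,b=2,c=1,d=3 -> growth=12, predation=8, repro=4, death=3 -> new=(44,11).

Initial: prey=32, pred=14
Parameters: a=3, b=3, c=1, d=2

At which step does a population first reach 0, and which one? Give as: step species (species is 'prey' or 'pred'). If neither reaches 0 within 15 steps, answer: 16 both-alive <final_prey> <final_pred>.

Step 1: prey: 32+9-13=28; pred: 14+4-2=16
Step 2: prey: 28+8-13=23; pred: 16+4-3=17
Step 3: prey: 23+6-11=18; pred: 17+3-3=17
Step 4: prey: 18+5-9=14; pred: 17+3-3=17
Step 5: prey: 14+4-7=11; pred: 17+2-3=16
Step 6: prey: 11+3-5=9; pred: 16+1-3=14
Step 7: prey: 9+2-3=8; pred: 14+1-2=13
Step 8: prey: 8+2-3=7; pred: 13+1-2=12
Step 9: prey: 7+2-2=7; pred: 12+0-2=10
Step 10: prey: 7+2-2=7; pred: 10+0-2=8
Step 11: prey: 7+2-1=8; pred: 8+0-1=7
Step 12: prey: 8+2-1=9; pred: 7+0-1=6
Step 13: prey: 9+2-1=10; pred: 6+0-1=5
Step 14: prey: 10+3-1=12; pred: 5+0-1=4
Step 15: prey: 12+3-1=14; pred: 4+0-0=4
No extinction within 15 steps

Answer: 16 both-alive 14 4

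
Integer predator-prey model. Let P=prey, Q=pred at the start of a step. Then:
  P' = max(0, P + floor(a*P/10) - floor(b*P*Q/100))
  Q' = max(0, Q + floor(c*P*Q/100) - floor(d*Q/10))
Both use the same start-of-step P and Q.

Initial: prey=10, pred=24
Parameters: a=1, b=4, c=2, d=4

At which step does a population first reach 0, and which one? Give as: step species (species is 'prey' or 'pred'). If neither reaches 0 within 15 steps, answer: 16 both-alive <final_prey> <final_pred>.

Answer: 16 both-alive 1 2

Derivation:
Step 1: prey: 10+1-9=2; pred: 24+4-9=19
Step 2: prey: 2+0-1=1; pred: 19+0-7=12
Step 3: prey: 1+0-0=1; pred: 12+0-4=8
Step 4: prey: 1+0-0=1; pred: 8+0-3=5
Step 5: prey: 1+0-0=1; pred: 5+0-2=3
Step 6: prey: 1+0-0=1; pred: 3+0-1=2
Step 7: prey: 1+0-0=1; pred: 2+0-0=2
Steps 8-15: state stable at prey=1, pred=2 (no change)
No extinction within 15 steps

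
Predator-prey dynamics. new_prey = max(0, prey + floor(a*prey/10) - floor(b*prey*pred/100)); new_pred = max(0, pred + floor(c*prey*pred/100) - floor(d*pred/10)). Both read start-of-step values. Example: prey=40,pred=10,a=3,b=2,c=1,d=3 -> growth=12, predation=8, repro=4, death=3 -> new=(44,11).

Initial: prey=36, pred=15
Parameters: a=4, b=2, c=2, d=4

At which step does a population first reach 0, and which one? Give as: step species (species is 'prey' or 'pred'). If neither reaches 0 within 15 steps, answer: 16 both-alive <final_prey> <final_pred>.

Step 1: prey: 36+14-10=40; pred: 15+10-6=19
Step 2: prey: 40+16-15=41; pred: 19+15-7=27
Step 3: prey: 41+16-22=35; pred: 27+22-10=39
Step 4: prey: 35+14-27=22; pred: 39+27-15=51
Step 5: prey: 22+8-22=8; pred: 51+22-20=53
Step 6: prey: 8+3-8=3; pred: 53+8-21=40
Step 7: prey: 3+1-2=2; pred: 40+2-16=26
Step 8: prey: 2+0-1=1; pred: 26+1-10=17
Step 9: prey: 1+0-0=1; pred: 17+0-6=11
Step 10: prey: 1+0-0=1; pred: 11+0-4=7
Step 11: prey: 1+0-0=1; pred: 7+0-2=5
Step 12: prey: 1+0-0=1; pred: 5+0-2=3
Step 13: prey: 1+0-0=1; pred: 3+0-1=2
Step 14: prey: 1+0-0=1; pred: 2+0-0=2
Steps 15-15: state stable at prey=1, pred=2 (no change)
No extinction within 15 steps

Answer: 16 both-alive 1 2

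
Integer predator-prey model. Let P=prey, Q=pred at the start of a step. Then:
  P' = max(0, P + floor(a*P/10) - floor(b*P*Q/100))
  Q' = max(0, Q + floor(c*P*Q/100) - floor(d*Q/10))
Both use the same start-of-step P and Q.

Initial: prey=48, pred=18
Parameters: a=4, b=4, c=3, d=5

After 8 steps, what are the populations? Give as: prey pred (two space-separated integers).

Answer: 0 1

Derivation:
Step 1: prey: 48+19-34=33; pred: 18+25-9=34
Step 2: prey: 33+13-44=2; pred: 34+33-17=50
Step 3: prey: 2+0-4=0; pred: 50+3-25=28
Step 4: prey: 0+0-0=0; pred: 28+0-14=14
Step 5: prey: 0+0-0=0; pred: 14+0-7=7
Step 6: prey: 0+0-0=0; pred: 7+0-3=4
Step 7: prey: 0+0-0=0; pred: 4+0-2=2
Step 8: prey: 0+0-0=0; pred: 2+0-1=1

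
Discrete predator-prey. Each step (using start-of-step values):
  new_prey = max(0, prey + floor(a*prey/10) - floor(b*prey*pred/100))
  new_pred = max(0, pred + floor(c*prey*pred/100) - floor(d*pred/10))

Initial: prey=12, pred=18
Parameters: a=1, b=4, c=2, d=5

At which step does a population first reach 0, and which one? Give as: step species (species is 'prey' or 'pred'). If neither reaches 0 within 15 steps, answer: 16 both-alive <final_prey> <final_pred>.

Answer: 16 both-alive 3 1

Derivation:
Step 1: prey: 12+1-8=5; pred: 18+4-9=13
Step 2: prey: 5+0-2=3; pred: 13+1-6=8
Step 3: prey: 3+0-0=3; pred: 8+0-4=4
Step 4: prey: 3+0-0=3; pred: 4+0-2=2
Step 5: prey: 3+0-0=3; pred: 2+0-1=1
Step 6: prey: 3+0-0=3; pred: 1+0-0=1
Steps 7-15: state stable at prey=3, pred=1 (no change)
No extinction within 15 steps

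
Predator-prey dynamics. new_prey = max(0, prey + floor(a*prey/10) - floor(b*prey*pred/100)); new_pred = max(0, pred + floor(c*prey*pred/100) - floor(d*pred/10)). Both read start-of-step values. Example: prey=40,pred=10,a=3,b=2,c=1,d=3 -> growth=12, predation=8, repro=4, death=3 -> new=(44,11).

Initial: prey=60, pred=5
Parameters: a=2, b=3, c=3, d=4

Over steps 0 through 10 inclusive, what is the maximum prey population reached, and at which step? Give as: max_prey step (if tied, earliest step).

Step 1: prey: 60+12-9=63; pred: 5+9-2=12
Step 2: prey: 63+12-22=53; pred: 12+22-4=30
Step 3: prey: 53+10-47=16; pred: 30+47-12=65
Step 4: prey: 16+3-31=0; pred: 65+31-26=70
Step 5: prey: 0+0-0=0; pred: 70+0-28=42
Step 6: prey: 0+0-0=0; pred: 42+0-16=26
Step 7: prey: 0+0-0=0; pred: 26+0-10=16
Step 8: prey: 0+0-0=0; pred: 16+0-6=10
Step 9: prey: 0+0-0=0; pred: 10+0-4=6
Step 10: prey: 0+0-0=0; pred: 6+0-2=4
Max prey = 63 at step 1

Answer: 63 1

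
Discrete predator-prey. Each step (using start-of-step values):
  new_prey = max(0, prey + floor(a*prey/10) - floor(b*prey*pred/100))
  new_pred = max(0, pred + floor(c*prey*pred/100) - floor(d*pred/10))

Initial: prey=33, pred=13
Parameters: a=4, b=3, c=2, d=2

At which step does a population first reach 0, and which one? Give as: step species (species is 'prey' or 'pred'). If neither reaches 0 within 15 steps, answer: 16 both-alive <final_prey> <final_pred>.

Answer: 5 prey

Derivation:
Step 1: prey: 33+13-12=34; pred: 13+8-2=19
Step 2: prey: 34+13-19=28; pred: 19+12-3=28
Step 3: prey: 28+11-23=16; pred: 28+15-5=38
Step 4: prey: 16+6-18=4; pred: 38+12-7=43
Step 5: prey: 4+1-5=0; pred: 43+3-8=38
First extinction: prey at step 5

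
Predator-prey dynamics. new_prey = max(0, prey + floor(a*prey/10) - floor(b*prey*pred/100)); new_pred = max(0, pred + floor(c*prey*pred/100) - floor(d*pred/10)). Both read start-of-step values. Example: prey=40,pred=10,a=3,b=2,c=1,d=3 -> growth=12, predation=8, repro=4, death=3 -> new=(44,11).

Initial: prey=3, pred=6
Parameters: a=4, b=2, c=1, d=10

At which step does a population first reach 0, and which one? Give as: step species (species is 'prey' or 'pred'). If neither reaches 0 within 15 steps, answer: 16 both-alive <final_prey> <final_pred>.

Step 1: prey: 3+1-0=4; pred: 6+0-6=0
First extinction: pred at step 1

Answer: 1 pred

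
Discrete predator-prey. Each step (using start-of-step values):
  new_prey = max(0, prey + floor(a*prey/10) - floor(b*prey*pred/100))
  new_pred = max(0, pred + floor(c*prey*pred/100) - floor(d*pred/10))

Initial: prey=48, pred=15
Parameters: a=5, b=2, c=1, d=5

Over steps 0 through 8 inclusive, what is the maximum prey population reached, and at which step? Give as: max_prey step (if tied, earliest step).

Step 1: prey: 48+24-14=58; pred: 15+7-7=15
Step 2: prey: 58+29-17=70; pred: 15+8-7=16
Step 3: prey: 70+35-22=83; pred: 16+11-8=19
Step 4: prey: 83+41-31=93; pred: 19+15-9=25
Step 5: prey: 93+46-46=93; pred: 25+23-12=36
Step 6: prey: 93+46-66=73; pred: 36+33-18=51
Step 7: prey: 73+36-74=35; pred: 51+37-25=63
Step 8: prey: 35+17-44=8; pred: 63+22-31=54
Max prey = 93 at step 4

Answer: 93 4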